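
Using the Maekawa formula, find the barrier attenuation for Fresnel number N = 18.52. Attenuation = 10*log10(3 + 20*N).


3 + 20*N = 3 + 20*18.52 = 373.4
Att = 10*log10(373.4) = 25.722 dB


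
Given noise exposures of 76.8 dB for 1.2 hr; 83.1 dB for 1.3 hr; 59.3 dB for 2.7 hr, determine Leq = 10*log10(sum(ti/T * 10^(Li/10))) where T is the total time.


T_total = 1.2 + 1.3 + 2.7 = 5.2 hr
(1.2/5.2) * 10^(76.8/10) = 1.10453e+07
(1.3/5.2) * 10^(83.1/10) = 5.10434e+07
(2.7/5.2) * 10^(59.3/10) = 441937
Sum = 1.10453e+07 + 5.10434e+07 + 441937 = 6.25306e+07
Leq = 10*log10(6.25306e+07) = 77.961 dB


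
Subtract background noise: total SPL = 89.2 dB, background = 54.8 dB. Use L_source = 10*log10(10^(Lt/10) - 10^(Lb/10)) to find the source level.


10^(89.2/10) = 8.31764e+08
10^(54.8/10) = 301995
Difference = 8.31764e+08 - 301995 = 8.31462e+08
L_source = 10*log10(8.31462e+08) = 89.198 dB


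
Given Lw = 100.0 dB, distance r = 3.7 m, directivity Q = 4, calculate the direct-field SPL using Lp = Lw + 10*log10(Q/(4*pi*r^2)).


4*pi*r^2 = 4*pi*3.7^2 = 172.034 m^2
Q / (4*pi*r^2) = 4 / 172.034 = 0.0232512
Lp = 100.0 + 10*log10(0.0232512) = 83.664 dB


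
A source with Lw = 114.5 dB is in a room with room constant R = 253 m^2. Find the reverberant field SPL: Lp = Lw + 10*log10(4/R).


4/R = 4/253 = 0.0158103
Lp = 114.5 + 10*log10(0.0158103) = 96.489 dB


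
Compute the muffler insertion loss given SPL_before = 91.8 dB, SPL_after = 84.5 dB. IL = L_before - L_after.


Insertion loss = SPL without muffler - SPL with muffler
IL = 91.8 - 84.5 = 7.3 dB


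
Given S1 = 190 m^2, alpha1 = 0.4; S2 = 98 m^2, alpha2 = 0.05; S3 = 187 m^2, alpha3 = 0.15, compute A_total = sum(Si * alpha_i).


190 * 0.4 = 76
98 * 0.05 = 4.9
187 * 0.15 = 28.05
A_total = 76 + 4.9 + 28.05 = 108.95 m^2


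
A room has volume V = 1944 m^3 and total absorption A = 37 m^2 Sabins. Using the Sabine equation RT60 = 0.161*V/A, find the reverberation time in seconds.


RT60 = 0.161 * 1944 / 37 = 8.459 s


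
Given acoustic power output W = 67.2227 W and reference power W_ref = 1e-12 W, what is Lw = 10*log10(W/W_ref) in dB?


W / W_ref = 67.2227 / 1e-12 = 6.72227e+13
Lw = 10 * log10(6.72227e+13) = 138.28 dB


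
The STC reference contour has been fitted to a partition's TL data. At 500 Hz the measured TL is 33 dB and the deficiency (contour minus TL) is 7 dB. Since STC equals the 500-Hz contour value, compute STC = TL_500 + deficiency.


By ASTM E413, STC = value of the fitted reference contour at 500 Hz.
Contour value at 500 Hz = TL_500 + deficiency = 33 + 7 = 40
STC = 40


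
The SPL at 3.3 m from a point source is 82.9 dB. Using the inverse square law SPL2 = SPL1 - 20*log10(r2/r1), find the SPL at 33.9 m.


r2/r1 = 33.9/3.3 = 10.2727
Correction = 20*log10(10.2727) = 20.2337 dB
SPL2 = 82.9 - 20.2337 = 62.666 dB


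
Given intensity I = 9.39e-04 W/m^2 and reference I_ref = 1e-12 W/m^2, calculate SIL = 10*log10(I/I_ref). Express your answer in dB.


I / I_ref = 9.39e-04 / 1e-12 = 9.39e+08
SIL = 10 * log10(9.39e+08) = 89.727 dB


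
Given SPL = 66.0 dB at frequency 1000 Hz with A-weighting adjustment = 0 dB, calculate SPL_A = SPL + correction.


A-weighting table: 1000 Hz -> 0 dB correction
SPL_A = SPL + correction = 66.0 + (0) = 66 dBA


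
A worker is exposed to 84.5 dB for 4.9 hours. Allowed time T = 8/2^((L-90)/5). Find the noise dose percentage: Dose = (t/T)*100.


T_allowed = 8 / 2^((84.5 - 90)/5) = 17.1484 hr
Dose = 4.9 / 17.1484 * 100 = 28.574 %


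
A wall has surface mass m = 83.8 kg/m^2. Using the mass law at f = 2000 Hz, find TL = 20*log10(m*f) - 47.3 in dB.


m * f = 83.8 * 2000 = 167600
20*log10(167600) = 104.485 dB
TL = 104.485 - 47.3 = 57.185 dB


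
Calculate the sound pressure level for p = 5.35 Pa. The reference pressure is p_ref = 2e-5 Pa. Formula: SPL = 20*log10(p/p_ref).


p / p_ref = 5.35 / 2e-5 = 267500
SPL = 20 * log10(267500) = 108.55 dB


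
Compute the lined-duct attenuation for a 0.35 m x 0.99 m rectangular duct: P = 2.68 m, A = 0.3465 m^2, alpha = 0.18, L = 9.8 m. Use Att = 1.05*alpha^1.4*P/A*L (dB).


alpha^1.4 = 0.18^1.4 = 0.0906529
Attenuation rate = 1.05 * alpha^1.4 * P / A
= 1.05 * 0.0906529 * 2.68 / 0.3465 = 0.736211 dB/m
Total Att = 0.736211 * 9.8 = 7.2149 dB


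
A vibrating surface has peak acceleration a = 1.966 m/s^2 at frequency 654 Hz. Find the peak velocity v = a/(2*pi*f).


omega = 2*pi*f = 2*pi*654 = 4109.2 rad/s
v = a / omega = 1.966 / 4109.2 = 0.00047844 m/s


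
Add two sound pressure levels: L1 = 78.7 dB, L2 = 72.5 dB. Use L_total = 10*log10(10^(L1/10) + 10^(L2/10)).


10^(78.7/10) = 7.4131e+07
10^(72.5/10) = 1.77828e+07
Sum = 7.4131e+07 + 1.77828e+07 = 9.19138e+07
L_total = 10*log10(9.19138e+07) = 79.634 dB


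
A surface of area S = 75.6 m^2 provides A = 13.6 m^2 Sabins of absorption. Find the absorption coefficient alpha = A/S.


Absorption coefficient = absorbed power / incident power
alpha = A / S = 13.6 / 75.6 = 0.17989


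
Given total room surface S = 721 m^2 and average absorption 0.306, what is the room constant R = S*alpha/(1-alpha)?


R = 721 * 0.306 / (1 - 0.306) = 317.9 m^2


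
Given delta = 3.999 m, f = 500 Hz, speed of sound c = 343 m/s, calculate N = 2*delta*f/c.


N = 2*delta*f/c = 2*delta/lambda, where lambda = c/f
lambda = 343 / 500 = 0.686 m
N = 2 * 3.999 / 0.686 = 11.659


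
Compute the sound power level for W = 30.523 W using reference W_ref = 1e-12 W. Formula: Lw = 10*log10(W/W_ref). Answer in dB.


W / W_ref = 30.523 / 1e-12 = 3.0523e+13
Lw = 10 * log10(3.0523e+13) = 134.85 dB


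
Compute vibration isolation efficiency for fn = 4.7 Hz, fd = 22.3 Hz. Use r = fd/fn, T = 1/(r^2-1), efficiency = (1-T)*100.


r = 22.3 / 4.7 = 4.74468
r^2 - 1 = 4.74468^2 - 1 = 21.512
T = 1/21.512 = 0.0464857
Efficiency = (1 - 0.0464857)*100 = 95.351 %


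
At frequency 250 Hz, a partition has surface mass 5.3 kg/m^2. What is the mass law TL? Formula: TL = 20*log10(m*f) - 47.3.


m * f = 5.3 * 250 = 1325
20*log10(1325) = 62.4443 dB
TL = 62.4443 - 47.3 = 15.144 dB


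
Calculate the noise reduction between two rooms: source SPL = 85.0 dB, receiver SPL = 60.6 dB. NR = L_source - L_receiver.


NR = L_source - L_receiver (difference between source and receiving room levels)
NR = 85.0 - 60.6 = 24.4 dB


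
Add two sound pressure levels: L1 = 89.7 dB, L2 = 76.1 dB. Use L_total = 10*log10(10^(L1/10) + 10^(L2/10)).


10^(89.7/10) = 9.33254e+08
10^(76.1/10) = 4.0738e+07
Sum = 9.33254e+08 + 4.0738e+07 = 9.73992e+08
L_total = 10*log10(9.73992e+08) = 89.886 dB


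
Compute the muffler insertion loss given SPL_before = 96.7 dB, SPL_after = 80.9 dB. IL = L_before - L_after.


Insertion loss = SPL without muffler - SPL with muffler
IL = 96.7 - 80.9 = 15.8 dB


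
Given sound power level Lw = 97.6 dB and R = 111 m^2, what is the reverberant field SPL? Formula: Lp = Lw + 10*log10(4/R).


4/R = 4/111 = 0.036036
Lp = 97.6 + 10*log10(0.036036) = 83.167 dB


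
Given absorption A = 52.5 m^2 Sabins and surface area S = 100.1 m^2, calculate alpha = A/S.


Absorption coefficient = absorbed power / incident power
alpha = A / S = 52.5 / 100.1 = 0.52448


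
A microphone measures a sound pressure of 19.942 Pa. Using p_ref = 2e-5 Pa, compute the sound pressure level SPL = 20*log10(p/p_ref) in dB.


p / p_ref = 19.942 / 2e-5 = 997100
SPL = 20 * log10(997100) = 119.97 dB


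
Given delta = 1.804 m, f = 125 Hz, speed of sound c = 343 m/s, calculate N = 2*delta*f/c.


N = 2*delta*f/c = 2*delta/lambda, where lambda = c/f
lambda = 343 / 125 = 2.744 m
N = 2 * 1.804 / 2.744 = 1.3149


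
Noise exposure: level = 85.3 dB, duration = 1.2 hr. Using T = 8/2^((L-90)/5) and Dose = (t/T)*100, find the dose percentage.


T_allowed = 8 / 2^((85.3 - 90)/5) = 15.3482 hr
Dose = 1.2 / 15.3482 * 100 = 7.8185 %


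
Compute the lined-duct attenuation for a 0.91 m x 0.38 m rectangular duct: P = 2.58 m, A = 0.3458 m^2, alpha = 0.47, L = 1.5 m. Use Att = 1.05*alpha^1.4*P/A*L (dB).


alpha^1.4 = 0.47^1.4 = 0.347486
Attenuation rate = 1.05 * alpha^1.4 * P / A
= 1.05 * 0.347486 * 2.58 / 0.3458 = 2.72221 dB/m
Total Att = 2.72221 * 1.5 = 4.0833 dB


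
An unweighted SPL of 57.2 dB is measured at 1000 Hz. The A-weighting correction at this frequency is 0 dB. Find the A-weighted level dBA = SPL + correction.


A-weighting table: 1000 Hz -> 0 dB correction
SPL_A = SPL + correction = 57.2 + (0) = 57.2 dBA


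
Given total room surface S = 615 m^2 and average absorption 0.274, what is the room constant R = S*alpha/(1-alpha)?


R = 615 * 0.274 / (1 - 0.274) = 232.11 m^2


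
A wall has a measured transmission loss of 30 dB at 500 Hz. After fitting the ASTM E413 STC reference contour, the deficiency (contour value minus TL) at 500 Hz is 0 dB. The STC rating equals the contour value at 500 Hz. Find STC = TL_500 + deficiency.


By ASTM E413, STC = value of the fitted reference contour at 500 Hz.
Contour value at 500 Hz = TL_500 + deficiency = 30 + 0 = 30
STC = 30


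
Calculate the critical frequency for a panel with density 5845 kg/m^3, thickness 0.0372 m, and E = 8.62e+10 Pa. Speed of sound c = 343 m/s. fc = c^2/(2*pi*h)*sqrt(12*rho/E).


12*rho/E = 12*5845/8.62e+10 = 8.13689e-07
sqrt(12*rho/E) = sqrt(8.13689e-07) = 0.000902047
c^2/(2*pi*h) = 343^2/(2*pi*0.0372) = 503345
fc = 503345 * 0.000902047 = 454.04 Hz


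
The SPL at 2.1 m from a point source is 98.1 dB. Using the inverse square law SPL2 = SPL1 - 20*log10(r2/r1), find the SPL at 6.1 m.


r2/r1 = 6.1/2.1 = 2.90476
Correction = 20*log10(2.90476) = 9.26221 dB
SPL2 = 98.1 - 9.26221 = 88.838 dB


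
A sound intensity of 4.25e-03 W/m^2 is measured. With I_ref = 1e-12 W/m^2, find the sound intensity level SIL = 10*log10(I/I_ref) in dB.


I / I_ref = 4.25e-03 / 1e-12 = 4.25e+09
SIL = 10 * log10(4.25e+09) = 96.284 dB


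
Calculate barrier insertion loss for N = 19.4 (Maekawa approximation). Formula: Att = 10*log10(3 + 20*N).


3 + 20*N = 3 + 20*19.4 = 391
Att = 10*log10(391) = 25.922 dB


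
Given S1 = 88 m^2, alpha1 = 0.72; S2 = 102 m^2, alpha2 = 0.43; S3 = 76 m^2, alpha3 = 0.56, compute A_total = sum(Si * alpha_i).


88 * 0.72 = 63.36
102 * 0.43 = 43.86
76 * 0.56 = 42.56
A_total = 63.36 + 43.86 + 42.56 = 149.78 m^2


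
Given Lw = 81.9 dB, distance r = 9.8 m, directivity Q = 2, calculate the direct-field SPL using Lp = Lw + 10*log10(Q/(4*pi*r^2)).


4*pi*r^2 = 4*pi*9.8^2 = 1206.87 m^2
Q / (4*pi*r^2) = 2 / 1206.87 = 0.00165718
Lp = 81.9 + 10*log10(0.00165718) = 54.094 dB


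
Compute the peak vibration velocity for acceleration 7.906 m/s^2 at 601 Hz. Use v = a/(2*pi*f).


omega = 2*pi*f = 2*pi*601 = 3776.19 rad/s
v = a / omega = 7.906 / 3776.19 = 0.0020936 m/s


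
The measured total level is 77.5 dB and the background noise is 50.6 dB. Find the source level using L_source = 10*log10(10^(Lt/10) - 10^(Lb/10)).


10^(77.5/10) = 5.62341e+07
10^(50.6/10) = 114815
Difference = 5.62341e+07 - 114815 = 5.61193e+07
L_source = 10*log10(5.61193e+07) = 77.491 dB


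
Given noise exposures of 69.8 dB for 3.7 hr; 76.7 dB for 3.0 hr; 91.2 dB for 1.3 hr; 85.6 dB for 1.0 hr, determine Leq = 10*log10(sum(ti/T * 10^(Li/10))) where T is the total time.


T_total = 3.7 + 3.0 + 1.3 + 1.0 = 9.0 hr
(3.7/9.0) * 10^(69.8/10) = 3.92608e+06
(3.0/9.0) * 10^(76.7/10) = 1.55912e+07
(1.3/9.0) * 10^(91.2/10) = 1.90415e+08
(1.0/9.0) * 10^(85.6/10) = 4.0342e+07
Sum = 3.92608e+06 + 1.55912e+07 + 1.90415e+08 + 4.0342e+07 = 2.50274e+08
Leq = 10*log10(2.50274e+08) = 83.984 dB


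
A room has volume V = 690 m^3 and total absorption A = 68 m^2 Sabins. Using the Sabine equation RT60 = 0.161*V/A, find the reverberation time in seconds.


RT60 = 0.161 * 690 / 68 = 1.6337 s


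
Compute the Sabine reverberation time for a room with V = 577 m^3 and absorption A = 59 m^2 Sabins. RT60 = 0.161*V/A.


RT60 = 0.161 * 577 / 59 = 1.5745 s


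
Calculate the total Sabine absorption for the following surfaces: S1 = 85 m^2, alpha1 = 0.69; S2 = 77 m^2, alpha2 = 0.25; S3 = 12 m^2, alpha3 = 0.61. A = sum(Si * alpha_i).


85 * 0.69 = 58.65
77 * 0.25 = 19.25
12 * 0.61 = 7.32
A_total = 58.65 + 19.25 + 7.32 = 85.22 m^2


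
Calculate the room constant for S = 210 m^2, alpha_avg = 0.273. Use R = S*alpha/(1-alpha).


R = 210 * 0.273 / (1 - 0.273) = 78.858 m^2


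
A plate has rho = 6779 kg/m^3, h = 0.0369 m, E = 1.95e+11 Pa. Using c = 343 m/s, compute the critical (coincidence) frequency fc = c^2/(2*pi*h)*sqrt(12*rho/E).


12*rho/E = 12*6779/1.95e+11 = 4.17169e-07
sqrt(12*rho/E) = sqrt(4.17169e-07) = 0.000645886
c^2/(2*pi*h) = 343^2/(2*pi*0.0369) = 507437
fc = 507437 * 0.000645886 = 327.75 Hz


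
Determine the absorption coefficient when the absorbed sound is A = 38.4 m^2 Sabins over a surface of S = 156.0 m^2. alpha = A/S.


Absorption coefficient = absorbed power / incident power
alpha = A / S = 38.4 / 156.0 = 0.24615


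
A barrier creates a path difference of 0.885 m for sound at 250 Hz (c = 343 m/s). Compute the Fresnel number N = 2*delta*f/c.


N = 2*delta*f/c = 2*delta/lambda, where lambda = c/f
lambda = 343 / 250 = 1.372 m
N = 2 * 0.885 / 1.372 = 1.2901


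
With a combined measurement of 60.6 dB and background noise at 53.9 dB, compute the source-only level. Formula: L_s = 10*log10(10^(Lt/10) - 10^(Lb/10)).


10^(60.6/10) = 1.14815e+06
10^(53.9/10) = 245471
Difference = 1.14815e+06 - 245471 = 902679
L_source = 10*log10(902679) = 59.555 dB


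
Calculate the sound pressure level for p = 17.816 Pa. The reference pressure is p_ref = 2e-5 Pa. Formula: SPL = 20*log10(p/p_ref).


p / p_ref = 17.816 / 2e-5 = 890800
SPL = 20 * log10(890800) = 119 dB


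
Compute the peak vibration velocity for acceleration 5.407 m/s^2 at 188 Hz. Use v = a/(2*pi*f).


omega = 2*pi*f = 2*pi*188 = 1181.24 rad/s
v = a / omega = 5.407 / 1181.24 = 0.0045774 m/s


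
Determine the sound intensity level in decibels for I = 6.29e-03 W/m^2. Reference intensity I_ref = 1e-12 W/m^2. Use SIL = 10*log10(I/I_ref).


I / I_ref = 6.29e-03 / 1e-12 = 6.29e+09
SIL = 10 * log10(6.29e+09) = 97.987 dB


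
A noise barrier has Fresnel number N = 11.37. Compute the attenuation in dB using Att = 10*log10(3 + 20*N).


3 + 20*N = 3 + 20*11.37 = 230.4
Att = 10*log10(230.4) = 23.625 dB


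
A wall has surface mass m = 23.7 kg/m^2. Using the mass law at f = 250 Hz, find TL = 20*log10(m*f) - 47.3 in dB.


m * f = 23.7 * 250 = 5925
20*log10(5925) = 75.4538 dB
TL = 75.4538 - 47.3 = 28.154 dB


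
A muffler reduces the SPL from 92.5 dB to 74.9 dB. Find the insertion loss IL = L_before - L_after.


Insertion loss = SPL without muffler - SPL with muffler
IL = 92.5 - 74.9 = 17.6 dB


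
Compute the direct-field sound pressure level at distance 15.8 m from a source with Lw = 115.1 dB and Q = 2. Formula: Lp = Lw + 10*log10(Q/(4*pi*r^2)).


4*pi*r^2 = 4*pi*15.8^2 = 3137.07 m^2
Q / (4*pi*r^2) = 2 / 3137.07 = 0.000637538
Lp = 115.1 + 10*log10(0.000637538) = 83.145 dB


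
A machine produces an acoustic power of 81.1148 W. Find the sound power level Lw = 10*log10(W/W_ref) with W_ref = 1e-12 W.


W / W_ref = 81.1148 / 1e-12 = 8.11148e+13
Lw = 10 * log10(8.11148e+13) = 139.09 dB


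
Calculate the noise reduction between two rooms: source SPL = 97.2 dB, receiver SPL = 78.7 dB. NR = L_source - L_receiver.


NR = L_source - L_receiver (difference between source and receiving room levels)
NR = 97.2 - 78.7 = 18.5 dB


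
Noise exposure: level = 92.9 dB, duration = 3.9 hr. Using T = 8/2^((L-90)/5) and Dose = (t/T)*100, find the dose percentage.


T_allowed = 8 / 2^((92.9 - 90)/5) = 5.35171 hr
Dose = 3.9 / 5.35171 * 100 = 72.874 %


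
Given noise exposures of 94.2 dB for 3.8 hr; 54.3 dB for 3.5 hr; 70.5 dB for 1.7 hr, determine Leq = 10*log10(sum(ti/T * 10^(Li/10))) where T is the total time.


T_total = 3.8 + 3.5 + 1.7 = 9.0 hr
(3.8/9.0) * 10^(94.2/10) = 1.11056e+09
(3.5/9.0) * 10^(54.3/10) = 104671
(1.7/9.0) * 10^(70.5/10) = 2.11937e+06
Sum = 1.11056e+09 + 104671 + 2.11937e+06 = 1.11278e+09
Leq = 10*log10(1.11278e+09) = 90.464 dB


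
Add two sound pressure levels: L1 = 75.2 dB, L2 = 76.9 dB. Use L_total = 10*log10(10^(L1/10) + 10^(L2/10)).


10^(75.2/10) = 3.31131e+07
10^(76.9/10) = 4.89779e+07
Sum = 3.31131e+07 + 4.89779e+07 = 8.2091e+07
L_total = 10*log10(8.2091e+07) = 79.143 dB


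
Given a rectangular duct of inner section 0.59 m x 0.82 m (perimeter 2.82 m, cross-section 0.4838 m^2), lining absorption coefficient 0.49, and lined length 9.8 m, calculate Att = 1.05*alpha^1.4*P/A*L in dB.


alpha^1.4 = 0.49^1.4 = 0.368362
Attenuation rate = 1.05 * alpha^1.4 * P / A
= 1.05 * 0.368362 * 2.82 / 0.4838 = 2.25449 dB/m
Total Att = 2.25449 * 9.8 = 22.094 dB


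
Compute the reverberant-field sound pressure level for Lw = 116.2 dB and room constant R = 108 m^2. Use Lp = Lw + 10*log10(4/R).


4/R = 4/108 = 0.037037
Lp = 116.2 + 10*log10(0.037037) = 101.89 dB


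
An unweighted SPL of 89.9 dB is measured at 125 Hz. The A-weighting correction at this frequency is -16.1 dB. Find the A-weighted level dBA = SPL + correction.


A-weighting table: 125 Hz -> -16.1 dB correction
SPL_A = SPL + correction = 89.9 + (-16.1) = 73.8 dBA


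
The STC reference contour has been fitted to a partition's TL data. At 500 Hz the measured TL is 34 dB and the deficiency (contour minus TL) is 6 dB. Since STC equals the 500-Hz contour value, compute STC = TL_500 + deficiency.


By ASTM E413, STC = value of the fitted reference contour at 500 Hz.
Contour value at 500 Hz = TL_500 + deficiency = 34 + 6 = 40
STC = 40


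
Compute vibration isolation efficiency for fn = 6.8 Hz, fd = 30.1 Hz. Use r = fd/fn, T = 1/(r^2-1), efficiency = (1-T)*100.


r = 30.1 / 6.8 = 4.42647
r^2 - 1 = 4.42647^2 - 1 = 18.5936
T = 1/18.5936 = 0.0537819
Efficiency = (1 - 0.0537819)*100 = 94.622 %


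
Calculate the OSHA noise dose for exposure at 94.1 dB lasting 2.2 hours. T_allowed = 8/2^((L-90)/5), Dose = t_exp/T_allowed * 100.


T_allowed = 8 / 2^((94.1 - 90)/5) = 4.53154 hr
Dose = 2.2 / 4.53154 * 100 = 48.549 %


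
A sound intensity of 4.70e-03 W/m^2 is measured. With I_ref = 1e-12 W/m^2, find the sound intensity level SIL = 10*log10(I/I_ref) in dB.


I / I_ref = 4.70e-03 / 1e-12 = 4.7e+09
SIL = 10 * log10(4.7e+09) = 96.721 dB


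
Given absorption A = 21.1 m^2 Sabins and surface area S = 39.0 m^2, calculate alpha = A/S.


Absorption coefficient = absorbed power / incident power
alpha = A / S = 21.1 / 39.0 = 0.54103


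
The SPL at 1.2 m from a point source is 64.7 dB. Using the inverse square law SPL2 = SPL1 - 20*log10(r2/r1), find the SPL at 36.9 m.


r2/r1 = 36.9/1.2 = 30.75
Correction = 20*log10(30.75) = 29.7569 dB
SPL2 = 64.7 - 29.7569 = 34.943 dB


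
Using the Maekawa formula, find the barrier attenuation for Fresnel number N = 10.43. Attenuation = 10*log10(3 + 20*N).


3 + 20*N = 3 + 20*10.43 = 211.6
Att = 10*log10(211.6) = 23.255 dB


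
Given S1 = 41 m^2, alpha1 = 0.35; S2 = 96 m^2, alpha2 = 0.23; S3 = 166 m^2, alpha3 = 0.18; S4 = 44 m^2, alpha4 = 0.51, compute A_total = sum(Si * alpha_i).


41 * 0.35 = 14.35
96 * 0.23 = 22.08
166 * 0.18 = 29.88
44 * 0.51 = 22.44
A_total = 14.35 + 22.08 + 29.88 + 22.44 = 88.75 m^2


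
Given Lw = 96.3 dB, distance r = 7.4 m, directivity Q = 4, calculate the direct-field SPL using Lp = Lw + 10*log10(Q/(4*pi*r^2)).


4*pi*r^2 = 4*pi*7.4^2 = 688.134 m^2
Q / (4*pi*r^2) = 4 / 688.134 = 0.00581282
Lp = 96.3 + 10*log10(0.00581282) = 73.944 dB


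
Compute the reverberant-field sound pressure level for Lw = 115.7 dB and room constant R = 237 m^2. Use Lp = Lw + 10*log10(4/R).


4/R = 4/237 = 0.0168776
Lp = 115.7 + 10*log10(0.0168776) = 97.973 dB


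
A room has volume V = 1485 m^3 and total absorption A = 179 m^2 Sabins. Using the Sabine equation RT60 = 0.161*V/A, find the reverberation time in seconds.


RT60 = 0.161 * 1485 / 179 = 1.3357 s


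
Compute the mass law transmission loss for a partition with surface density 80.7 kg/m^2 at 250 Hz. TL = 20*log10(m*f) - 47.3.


m * f = 80.7 * 250 = 20175
20*log10(20175) = 86.0963 dB
TL = 86.0963 - 47.3 = 38.796 dB


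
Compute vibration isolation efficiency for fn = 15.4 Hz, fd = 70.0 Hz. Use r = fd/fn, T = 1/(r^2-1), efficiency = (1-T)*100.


r = 70.0 / 15.4 = 4.54545
r^2 - 1 = 4.54545^2 - 1 = 19.6611
T = 1/19.6611 = 0.0508619
Efficiency = (1 - 0.0508619)*100 = 94.914 %


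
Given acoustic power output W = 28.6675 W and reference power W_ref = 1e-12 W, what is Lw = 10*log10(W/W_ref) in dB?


W / W_ref = 28.6675 / 1e-12 = 2.86675e+13
Lw = 10 * log10(2.86675e+13) = 134.57 dB


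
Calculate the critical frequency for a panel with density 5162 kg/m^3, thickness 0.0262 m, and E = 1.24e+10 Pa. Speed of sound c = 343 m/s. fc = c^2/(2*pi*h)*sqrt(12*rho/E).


12*rho/E = 12*5162/1.24e+10 = 4.99548e-06
sqrt(12*rho/E) = sqrt(4.99548e-06) = 0.00223506
c^2/(2*pi*h) = 343^2/(2*pi*0.0262) = 714673
fc = 714673 * 0.00223506 = 1597.3 Hz


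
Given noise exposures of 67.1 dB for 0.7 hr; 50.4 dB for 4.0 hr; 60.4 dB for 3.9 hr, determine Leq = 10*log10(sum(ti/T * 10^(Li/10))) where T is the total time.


T_total = 0.7 + 4.0 + 3.9 = 8.6 hr
(0.7/8.6) * 10^(67.1/10) = 417445
(4.0/8.6) * 10^(50.4/10) = 50999
(3.9/8.6) * 10^(60.4/10) = 497240
Sum = 417445 + 50999 + 497240 = 965684
Leq = 10*log10(965684) = 59.848 dB


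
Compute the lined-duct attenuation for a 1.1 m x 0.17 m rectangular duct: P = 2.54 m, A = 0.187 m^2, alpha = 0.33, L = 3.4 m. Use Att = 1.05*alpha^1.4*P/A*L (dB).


alpha^1.4 = 0.33^1.4 = 0.211797
Attenuation rate = 1.05 * alpha^1.4 * P / A
= 1.05 * 0.211797 * 2.54 / 0.187 = 3.02066 dB/m
Total Att = 3.02066 * 3.4 = 10.27 dB


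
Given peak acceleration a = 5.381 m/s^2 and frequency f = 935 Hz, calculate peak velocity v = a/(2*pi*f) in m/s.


omega = 2*pi*f = 2*pi*935 = 5874.78 rad/s
v = a / omega = 5.381 / 5874.78 = 0.00091595 m/s


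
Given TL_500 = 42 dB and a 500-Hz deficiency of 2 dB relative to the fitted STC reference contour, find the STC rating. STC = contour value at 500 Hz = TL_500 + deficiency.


By ASTM E413, STC = value of the fitted reference contour at 500 Hz.
Contour value at 500 Hz = TL_500 + deficiency = 42 + 2 = 44
STC = 44


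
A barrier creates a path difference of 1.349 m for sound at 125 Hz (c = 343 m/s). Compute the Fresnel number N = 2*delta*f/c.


N = 2*delta*f/c = 2*delta/lambda, where lambda = c/f
lambda = 343 / 125 = 2.744 m
N = 2 * 1.349 / 2.744 = 0.98324


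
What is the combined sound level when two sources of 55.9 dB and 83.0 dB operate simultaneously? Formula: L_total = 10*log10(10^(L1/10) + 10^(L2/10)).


10^(55.9/10) = 389045
10^(83.0/10) = 1.99526e+08
Sum = 389045 + 1.99526e+08 = 1.99915e+08
L_total = 10*log10(1.99915e+08) = 83.008 dB


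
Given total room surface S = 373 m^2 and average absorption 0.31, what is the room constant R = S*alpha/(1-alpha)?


R = 373 * 0.31 / (1 - 0.31) = 167.58 m^2


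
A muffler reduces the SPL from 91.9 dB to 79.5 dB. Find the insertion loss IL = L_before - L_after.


Insertion loss = SPL without muffler - SPL with muffler
IL = 91.9 - 79.5 = 12.4 dB


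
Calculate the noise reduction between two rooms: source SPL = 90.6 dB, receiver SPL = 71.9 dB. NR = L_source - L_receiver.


NR = L_source - L_receiver (difference between source and receiving room levels)
NR = 90.6 - 71.9 = 18.7 dB


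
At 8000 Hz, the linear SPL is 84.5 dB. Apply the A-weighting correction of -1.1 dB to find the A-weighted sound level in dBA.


A-weighting table: 8000 Hz -> -1.1 dB correction
SPL_A = SPL + correction = 84.5 + (-1.1) = 83.4 dBA


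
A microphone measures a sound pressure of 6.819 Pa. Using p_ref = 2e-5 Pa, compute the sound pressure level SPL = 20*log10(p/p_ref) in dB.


p / p_ref = 6.819 / 2e-5 = 340950
SPL = 20 * log10(340950) = 110.65 dB


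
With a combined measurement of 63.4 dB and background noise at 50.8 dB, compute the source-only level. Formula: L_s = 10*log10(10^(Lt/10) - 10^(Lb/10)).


10^(63.4/10) = 2.18776e+06
10^(50.8/10) = 120226
Difference = 2.18776e+06 - 120226 = 2.06753e+06
L_source = 10*log10(2.06753e+06) = 63.155 dB


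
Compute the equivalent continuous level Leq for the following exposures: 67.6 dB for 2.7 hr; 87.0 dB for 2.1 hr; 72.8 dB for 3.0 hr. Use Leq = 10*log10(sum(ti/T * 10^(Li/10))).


T_total = 2.7 + 2.1 + 3.0 = 7.8 hr
(2.7/7.8) * 10^(67.6/10) = 1.99191e+06
(2.1/7.8) * 10^(87.0/10) = 1.34935e+08
(3.0/7.8) * 10^(72.8/10) = 7.3287e+06
Sum = 1.99191e+06 + 1.34935e+08 + 7.3287e+06 = 1.44256e+08
Leq = 10*log10(1.44256e+08) = 81.591 dB


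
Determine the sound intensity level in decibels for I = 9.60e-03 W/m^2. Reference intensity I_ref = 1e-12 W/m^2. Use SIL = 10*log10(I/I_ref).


I / I_ref = 9.60e-03 / 1e-12 = 9.6e+09
SIL = 10 * log10(9.6e+09) = 99.823 dB


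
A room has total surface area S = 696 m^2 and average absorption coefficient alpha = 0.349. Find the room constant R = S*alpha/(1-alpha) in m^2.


R = 696 * 0.349 / (1 - 0.349) = 373.12 m^2


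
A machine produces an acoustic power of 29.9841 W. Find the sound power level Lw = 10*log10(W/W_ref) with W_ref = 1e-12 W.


W / W_ref = 29.9841 / 1e-12 = 2.99841e+13
Lw = 10 * log10(2.99841e+13) = 134.77 dB


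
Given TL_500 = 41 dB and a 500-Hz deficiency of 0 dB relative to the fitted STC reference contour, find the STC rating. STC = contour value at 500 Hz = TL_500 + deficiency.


By ASTM E413, STC = value of the fitted reference contour at 500 Hz.
Contour value at 500 Hz = TL_500 + deficiency = 41 + 0 = 41
STC = 41


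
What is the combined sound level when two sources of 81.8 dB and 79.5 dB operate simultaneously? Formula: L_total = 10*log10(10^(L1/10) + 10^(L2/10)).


10^(81.8/10) = 1.51356e+08
10^(79.5/10) = 8.91251e+07
Sum = 1.51356e+08 + 8.91251e+07 = 2.40481e+08
L_total = 10*log10(2.40481e+08) = 83.811 dB


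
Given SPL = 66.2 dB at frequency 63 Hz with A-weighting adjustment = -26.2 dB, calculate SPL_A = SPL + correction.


A-weighting table: 63 Hz -> -26.2 dB correction
SPL_A = SPL + correction = 66.2 + (-26.2) = 40 dBA


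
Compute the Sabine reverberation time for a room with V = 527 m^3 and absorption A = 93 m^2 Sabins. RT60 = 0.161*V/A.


RT60 = 0.161 * 527 / 93 = 0.91233 s


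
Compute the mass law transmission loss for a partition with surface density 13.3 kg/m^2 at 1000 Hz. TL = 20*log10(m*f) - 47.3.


m * f = 13.3 * 1000 = 13300
20*log10(13300) = 82.477 dB
TL = 82.477 - 47.3 = 35.177 dB


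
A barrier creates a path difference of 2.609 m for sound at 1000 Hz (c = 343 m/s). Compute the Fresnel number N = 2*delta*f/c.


N = 2*delta*f/c = 2*delta/lambda, where lambda = c/f
lambda = 343 / 1000 = 0.343 m
N = 2 * 2.609 / 0.343 = 15.213


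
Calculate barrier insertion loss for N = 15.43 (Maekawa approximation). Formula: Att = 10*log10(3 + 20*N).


3 + 20*N = 3 + 20*15.43 = 311.6
Att = 10*log10(311.6) = 24.936 dB


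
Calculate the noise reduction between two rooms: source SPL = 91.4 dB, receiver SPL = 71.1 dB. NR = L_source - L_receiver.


NR = L_source - L_receiver (difference between source and receiving room levels)
NR = 91.4 - 71.1 = 20.3 dB


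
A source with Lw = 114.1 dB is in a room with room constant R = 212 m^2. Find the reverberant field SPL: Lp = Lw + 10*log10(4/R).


4/R = 4/212 = 0.0188679
Lp = 114.1 + 10*log10(0.0188679) = 96.857 dB


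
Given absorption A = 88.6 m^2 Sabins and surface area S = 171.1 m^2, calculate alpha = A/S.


Absorption coefficient = absorbed power / incident power
alpha = A / S = 88.6 / 171.1 = 0.51783


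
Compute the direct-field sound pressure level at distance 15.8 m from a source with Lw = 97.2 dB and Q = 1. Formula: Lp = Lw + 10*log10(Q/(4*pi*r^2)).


4*pi*r^2 = 4*pi*15.8^2 = 3137.07 m^2
Q / (4*pi*r^2) = 1 / 3137.07 = 0.000318769
Lp = 97.2 + 10*log10(0.000318769) = 62.235 dB


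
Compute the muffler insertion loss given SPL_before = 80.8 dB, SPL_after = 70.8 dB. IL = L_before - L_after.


Insertion loss = SPL without muffler - SPL with muffler
IL = 80.8 - 70.8 = 10 dB


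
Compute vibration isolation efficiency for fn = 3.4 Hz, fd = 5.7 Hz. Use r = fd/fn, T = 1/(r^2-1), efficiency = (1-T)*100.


r = 5.7 / 3.4 = 1.67647
r^2 - 1 = 1.67647^2 - 1 = 1.81055
T = 1/1.81055 = 0.552318
Efficiency = (1 - 0.552318)*100 = 44.768 %


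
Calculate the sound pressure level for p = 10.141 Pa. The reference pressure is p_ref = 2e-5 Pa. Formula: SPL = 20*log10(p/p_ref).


p / p_ref = 10.141 / 2e-5 = 507050
SPL = 20 * log10(507050) = 114.1 dB


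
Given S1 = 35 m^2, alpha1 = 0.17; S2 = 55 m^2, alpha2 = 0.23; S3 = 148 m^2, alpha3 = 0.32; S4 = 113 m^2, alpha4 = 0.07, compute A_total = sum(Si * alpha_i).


35 * 0.17 = 5.95
55 * 0.23 = 12.65
148 * 0.32 = 47.36
113 * 0.07 = 7.91
A_total = 5.95 + 12.65 + 47.36 + 7.91 = 73.87 m^2


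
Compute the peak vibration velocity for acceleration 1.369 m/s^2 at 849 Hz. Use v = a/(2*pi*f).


omega = 2*pi*f = 2*pi*849 = 5334.42 rad/s
v = a / omega = 1.369 / 5334.42 = 0.00025664 m/s


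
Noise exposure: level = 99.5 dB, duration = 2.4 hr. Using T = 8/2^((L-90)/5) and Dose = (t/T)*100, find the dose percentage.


T_allowed = 8 / 2^((99.5 - 90)/5) = 2.14355 hr
Dose = 2.4 / 2.14355 * 100 = 111.96 %


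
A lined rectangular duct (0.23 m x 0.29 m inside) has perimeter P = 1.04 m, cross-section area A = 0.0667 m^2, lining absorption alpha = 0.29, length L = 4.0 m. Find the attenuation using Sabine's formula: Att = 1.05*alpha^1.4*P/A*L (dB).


alpha^1.4 = 0.29^1.4 = 0.176749
Attenuation rate = 1.05 * alpha^1.4 * P / A
= 1.05 * 0.176749 * 1.04 / 0.0667 = 2.8937 dB/m
Total Att = 2.8937 * 4.0 = 11.575 dB


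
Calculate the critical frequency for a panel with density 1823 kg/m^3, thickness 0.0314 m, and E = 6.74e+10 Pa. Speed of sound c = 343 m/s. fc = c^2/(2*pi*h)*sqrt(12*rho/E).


12*rho/E = 12*1823/6.74e+10 = 3.2457e-07
sqrt(12*rho/E) = sqrt(3.2457e-07) = 0.00056971
c^2/(2*pi*h) = 343^2/(2*pi*0.0314) = 596319
fc = 596319 * 0.00056971 = 339.73 Hz


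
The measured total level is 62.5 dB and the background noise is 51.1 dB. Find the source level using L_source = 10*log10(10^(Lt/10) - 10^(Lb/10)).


10^(62.5/10) = 1.77828e+06
10^(51.1/10) = 128825
Difference = 1.77828e+06 - 128825 = 1.64946e+06
L_source = 10*log10(1.64946e+06) = 62.173 dB


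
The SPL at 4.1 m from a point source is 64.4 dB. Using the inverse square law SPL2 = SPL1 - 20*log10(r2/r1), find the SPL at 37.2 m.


r2/r1 = 37.2/4.1 = 9.07317
Correction = 20*log10(9.07317) = 19.1552 dB
SPL2 = 64.4 - 19.1552 = 45.245 dB


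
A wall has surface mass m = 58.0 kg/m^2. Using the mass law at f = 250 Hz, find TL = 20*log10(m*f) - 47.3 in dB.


m * f = 58.0 * 250 = 14500
20*log10(14500) = 83.2274 dB
TL = 83.2274 - 47.3 = 35.927 dB


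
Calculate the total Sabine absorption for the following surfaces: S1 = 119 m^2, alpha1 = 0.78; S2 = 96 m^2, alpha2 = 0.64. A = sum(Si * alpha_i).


119 * 0.78 = 92.82
96 * 0.64 = 61.44
A_total = 92.82 + 61.44 = 154.26 m^2


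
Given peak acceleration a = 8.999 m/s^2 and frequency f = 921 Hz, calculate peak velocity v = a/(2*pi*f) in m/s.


omega = 2*pi*f = 2*pi*921 = 5786.81 rad/s
v = a / omega = 8.999 / 5786.81 = 0.0015551 m/s


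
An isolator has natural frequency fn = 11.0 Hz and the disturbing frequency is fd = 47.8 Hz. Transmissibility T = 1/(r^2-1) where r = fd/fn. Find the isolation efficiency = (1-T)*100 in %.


r = 47.8 / 11.0 = 4.34545
r^2 - 1 = 4.34545^2 - 1 = 17.8829
T = 1/17.8829 = 0.0559193
Efficiency = (1 - 0.0559193)*100 = 94.408 %


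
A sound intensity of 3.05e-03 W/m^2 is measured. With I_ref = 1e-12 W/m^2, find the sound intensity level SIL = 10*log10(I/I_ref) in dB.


I / I_ref = 3.05e-03 / 1e-12 = 3.05e+09
SIL = 10 * log10(3.05e+09) = 94.843 dB


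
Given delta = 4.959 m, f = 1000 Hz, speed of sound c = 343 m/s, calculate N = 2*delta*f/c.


N = 2*delta*f/c = 2*delta/lambda, where lambda = c/f
lambda = 343 / 1000 = 0.343 m
N = 2 * 4.959 / 0.343 = 28.915


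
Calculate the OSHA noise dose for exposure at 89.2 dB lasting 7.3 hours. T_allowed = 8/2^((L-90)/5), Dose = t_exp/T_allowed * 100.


T_allowed = 8 / 2^((89.2 - 90)/5) = 8.9383 hr
Dose = 7.3 / 8.9383 * 100 = 81.671 %


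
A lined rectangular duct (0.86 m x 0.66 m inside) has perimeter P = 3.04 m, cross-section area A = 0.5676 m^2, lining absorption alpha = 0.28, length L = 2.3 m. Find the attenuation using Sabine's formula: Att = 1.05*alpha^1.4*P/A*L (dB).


alpha^1.4 = 0.28^1.4 = 0.168276
Attenuation rate = 1.05 * alpha^1.4 * P / A
= 1.05 * 0.168276 * 3.04 / 0.5676 = 0.94633 dB/m
Total Att = 0.94633 * 2.3 = 2.1766 dB


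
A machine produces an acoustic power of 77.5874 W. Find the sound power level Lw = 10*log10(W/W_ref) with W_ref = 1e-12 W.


W / W_ref = 77.5874 / 1e-12 = 7.75874e+13
Lw = 10 * log10(7.75874e+13) = 138.9 dB


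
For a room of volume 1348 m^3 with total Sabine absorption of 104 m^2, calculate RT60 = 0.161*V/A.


RT60 = 0.161 * 1348 / 104 = 2.0868 s


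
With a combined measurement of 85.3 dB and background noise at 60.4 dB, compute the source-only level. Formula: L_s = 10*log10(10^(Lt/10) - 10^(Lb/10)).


10^(85.3/10) = 3.38844e+08
10^(60.4/10) = 1.09648e+06
Difference = 3.38844e+08 - 1.09648e+06 = 3.37748e+08
L_source = 10*log10(3.37748e+08) = 85.286 dB


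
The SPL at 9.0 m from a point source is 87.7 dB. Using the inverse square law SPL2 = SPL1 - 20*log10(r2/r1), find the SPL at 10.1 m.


r2/r1 = 10.1/9.0 = 1.12222
Correction = 20*log10(1.12222) = 1.00156 dB
SPL2 = 87.7 - 1.00156 = 86.698 dB


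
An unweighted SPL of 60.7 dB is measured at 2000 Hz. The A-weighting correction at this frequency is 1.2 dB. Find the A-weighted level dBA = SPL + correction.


A-weighting table: 2000 Hz -> 1.2 dB correction
SPL_A = SPL + correction = 60.7 + (1.2) = 61.9 dBA


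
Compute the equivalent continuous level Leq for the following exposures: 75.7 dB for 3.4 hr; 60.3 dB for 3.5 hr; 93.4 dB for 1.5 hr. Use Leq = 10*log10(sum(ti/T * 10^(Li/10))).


T_total = 3.4 + 3.5 + 1.5 = 8.4 hr
(3.4/8.4) * 10^(75.7/10) = 1.50383e+07
(3.5/8.4) * 10^(60.3/10) = 446466
(1.5/8.4) * 10^(93.4/10) = 3.90672e+08
Sum = 1.50383e+07 + 446466 + 3.90672e+08 = 4.06157e+08
Leq = 10*log10(4.06157e+08) = 86.087 dB


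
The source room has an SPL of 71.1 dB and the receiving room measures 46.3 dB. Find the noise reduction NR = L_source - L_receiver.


NR = L_source - L_receiver (difference between source and receiving room levels)
NR = 71.1 - 46.3 = 24.8 dB


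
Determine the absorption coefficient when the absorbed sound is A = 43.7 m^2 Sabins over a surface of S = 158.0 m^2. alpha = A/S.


Absorption coefficient = absorbed power / incident power
alpha = A / S = 43.7 / 158.0 = 0.27658


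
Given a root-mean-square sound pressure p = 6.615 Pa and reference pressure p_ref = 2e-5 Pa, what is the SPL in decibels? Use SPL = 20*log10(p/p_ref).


p / p_ref = 6.615 / 2e-5 = 330750
SPL = 20 * log10(330750) = 110.39 dB


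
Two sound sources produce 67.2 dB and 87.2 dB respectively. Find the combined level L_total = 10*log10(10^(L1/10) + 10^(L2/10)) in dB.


10^(67.2/10) = 5.24807e+06
10^(87.2/10) = 5.24807e+08
Sum = 5.24807e+06 + 5.24807e+08 = 5.30055e+08
L_total = 10*log10(5.30055e+08) = 87.243 dB


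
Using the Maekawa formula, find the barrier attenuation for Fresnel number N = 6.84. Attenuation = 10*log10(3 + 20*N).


3 + 20*N = 3 + 20*6.84 = 139.8
Att = 10*log10(139.8) = 21.455 dB


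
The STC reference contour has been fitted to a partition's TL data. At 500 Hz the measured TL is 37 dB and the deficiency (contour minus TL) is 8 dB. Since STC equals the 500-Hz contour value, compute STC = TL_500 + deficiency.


By ASTM E413, STC = value of the fitted reference contour at 500 Hz.
Contour value at 500 Hz = TL_500 + deficiency = 37 + 8 = 45
STC = 45


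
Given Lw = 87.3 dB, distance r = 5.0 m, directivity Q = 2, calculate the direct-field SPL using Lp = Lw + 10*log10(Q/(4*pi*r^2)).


4*pi*r^2 = 4*pi*5.0^2 = 314.159 m^2
Q / (4*pi*r^2) = 2 / 314.159 = 0.0063662
Lp = 87.3 + 10*log10(0.0063662) = 65.339 dB


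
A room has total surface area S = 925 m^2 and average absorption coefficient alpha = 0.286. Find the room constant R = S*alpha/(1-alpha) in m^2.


R = 925 * 0.286 / (1 - 0.286) = 370.52 m^2


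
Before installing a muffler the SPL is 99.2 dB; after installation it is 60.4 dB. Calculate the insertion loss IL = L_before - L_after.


Insertion loss = SPL without muffler - SPL with muffler
IL = 99.2 - 60.4 = 38.8 dB


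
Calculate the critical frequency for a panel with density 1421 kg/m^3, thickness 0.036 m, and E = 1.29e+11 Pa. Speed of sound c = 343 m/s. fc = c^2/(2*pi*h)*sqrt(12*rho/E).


12*rho/E = 12*1421/1.29e+11 = 1.32186e-07
sqrt(12*rho/E) = sqrt(1.32186e-07) = 0.000363574
c^2/(2*pi*h) = 343^2/(2*pi*0.036) = 520123
fc = 520123 * 0.000363574 = 189.1 Hz


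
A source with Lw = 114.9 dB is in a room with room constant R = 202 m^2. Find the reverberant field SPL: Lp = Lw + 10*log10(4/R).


4/R = 4/202 = 0.019802
Lp = 114.9 + 10*log10(0.019802) = 97.867 dB


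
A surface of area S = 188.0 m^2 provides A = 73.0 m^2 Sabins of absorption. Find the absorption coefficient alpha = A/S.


Absorption coefficient = absorbed power / incident power
alpha = A / S = 73.0 / 188.0 = 0.3883


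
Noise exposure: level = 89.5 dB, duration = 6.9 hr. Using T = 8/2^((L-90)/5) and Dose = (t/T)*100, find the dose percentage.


T_allowed = 8 / 2^((89.5 - 90)/5) = 8.57419 hr
Dose = 6.9 / 8.57419 * 100 = 80.474 %


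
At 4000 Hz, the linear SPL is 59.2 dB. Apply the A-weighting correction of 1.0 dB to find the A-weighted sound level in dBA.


A-weighting table: 4000 Hz -> 1.0 dB correction
SPL_A = SPL + correction = 59.2 + (1.0) = 60.2 dBA


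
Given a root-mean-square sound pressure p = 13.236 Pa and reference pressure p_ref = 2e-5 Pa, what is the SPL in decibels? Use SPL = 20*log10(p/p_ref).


p / p_ref = 13.236 / 2e-5 = 661800
SPL = 20 * log10(661800) = 116.41 dB


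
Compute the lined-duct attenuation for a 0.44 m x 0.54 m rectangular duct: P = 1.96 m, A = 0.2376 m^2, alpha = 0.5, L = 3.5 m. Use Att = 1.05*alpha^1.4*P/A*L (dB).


alpha^1.4 = 0.5^1.4 = 0.378929
Attenuation rate = 1.05 * alpha^1.4 * P / A
= 1.05 * 0.378929 * 1.96 / 0.2376 = 3.28214 dB/m
Total Att = 3.28214 * 3.5 = 11.487 dB


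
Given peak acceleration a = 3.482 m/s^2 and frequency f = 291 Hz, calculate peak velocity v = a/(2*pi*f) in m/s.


omega = 2*pi*f = 2*pi*291 = 1828.41 rad/s
v = a / omega = 3.482 / 1828.41 = 0.0019044 m/s


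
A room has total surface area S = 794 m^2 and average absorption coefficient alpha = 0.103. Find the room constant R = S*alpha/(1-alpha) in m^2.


R = 794 * 0.103 / (1 - 0.103) = 91.173 m^2


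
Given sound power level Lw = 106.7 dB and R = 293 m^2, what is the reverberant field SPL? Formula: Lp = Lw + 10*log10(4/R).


4/R = 4/293 = 0.0136519
Lp = 106.7 + 10*log10(0.0136519) = 88.052 dB


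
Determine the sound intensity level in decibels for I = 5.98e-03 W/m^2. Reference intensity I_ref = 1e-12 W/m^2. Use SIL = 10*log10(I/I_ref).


I / I_ref = 5.98e-03 / 1e-12 = 5.98e+09
SIL = 10 * log10(5.98e+09) = 97.767 dB


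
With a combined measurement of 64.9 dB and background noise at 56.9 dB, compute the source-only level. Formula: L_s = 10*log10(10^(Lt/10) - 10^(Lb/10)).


10^(64.9/10) = 3.0903e+06
10^(56.9/10) = 489779
Difference = 3.0903e+06 - 489779 = 2.60052e+06
L_source = 10*log10(2.60052e+06) = 64.151 dB


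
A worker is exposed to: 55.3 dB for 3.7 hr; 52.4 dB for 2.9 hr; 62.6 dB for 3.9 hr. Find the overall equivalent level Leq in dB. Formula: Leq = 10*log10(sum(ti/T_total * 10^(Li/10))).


T_total = 3.7 + 2.9 + 3.9 = 10.5 hr
(3.7/10.5) * 10^(55.3/10) = 119402
(2.9/10.5) * 10^(52.4/10) = 47996.4
(3.9/10.5) * 10^(62.6/10) = 675889
Sum = 119402 + 47996.4 + 675889 = 843287
Leq = 10*log10(843287) = 59.26 dB
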